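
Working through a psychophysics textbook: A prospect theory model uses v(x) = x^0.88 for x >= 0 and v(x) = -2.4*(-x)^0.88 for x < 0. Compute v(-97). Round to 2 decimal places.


Since x = -97 < 0, use v(x) = -lambda*(-x)^alpha
(-x) = 97
97^0.88 = 56.0221
v(-97) = -2.4 * 56.0221
= -134.45


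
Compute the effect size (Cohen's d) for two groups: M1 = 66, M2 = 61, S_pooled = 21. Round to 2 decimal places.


Cohen's d = (M1 - M2) / S_pooled
= (66 - 61) / 21
= 5 / 21
= 0.24


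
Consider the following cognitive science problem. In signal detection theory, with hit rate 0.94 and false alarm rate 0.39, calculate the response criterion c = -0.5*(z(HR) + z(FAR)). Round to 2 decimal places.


c = -0.5 * (z(HR) + z(FAR))
z(0.94) = 1.5548
z(0.39) = -0.2793
c = -0.5 * (1.5548 + -0.2793)
= -0.5 * 1.2755
= -0.64


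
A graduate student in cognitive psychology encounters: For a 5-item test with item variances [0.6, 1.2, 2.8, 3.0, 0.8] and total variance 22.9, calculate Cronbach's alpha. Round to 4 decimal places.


alpha = (k/(k-1)) * (1 - sum(s_i^2)/s_total^2)
sum(item variances) = 8.4
k/(k-1) = 5/4 = 1.25
1 - 8.4/22.9 = 1 - 0.366812 = 0.633188
alpha = 1.25 * 0.633188
= 0.7915


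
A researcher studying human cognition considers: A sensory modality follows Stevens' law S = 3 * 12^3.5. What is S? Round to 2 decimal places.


S = 3 * 12^3.5
12^3.5 = 5985.9676
S = 3 * 5985.9676
= 17957.90


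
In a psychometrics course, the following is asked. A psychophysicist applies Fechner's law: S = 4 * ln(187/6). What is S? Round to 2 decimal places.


S = 4 * ln(187/6)
I/I0 = 31.166667
ln(31.166667) = 3.4393
S = 4 * 3.4393
= 13.76


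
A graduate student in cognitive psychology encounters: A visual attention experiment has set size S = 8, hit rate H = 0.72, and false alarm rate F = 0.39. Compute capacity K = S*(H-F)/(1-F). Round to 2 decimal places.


K = S * (H - F) / (1 - F)
H - F = 0.33
1 - F = 0.61
K = 8 * 0.33 / 0.61
= 4.33


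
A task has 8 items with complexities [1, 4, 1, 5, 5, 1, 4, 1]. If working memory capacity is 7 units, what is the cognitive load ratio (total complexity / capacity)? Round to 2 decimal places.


Total complexity = 1 + 4 + 1 + 5 + 5 + 1 + 4 + 1 = 22
Load = total / capacity = 22 / 7
= 3.14


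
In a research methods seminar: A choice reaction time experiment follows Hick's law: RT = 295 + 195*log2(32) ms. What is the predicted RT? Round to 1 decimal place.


RT = 295 + 195 * log2(32)
log2(32) = 5.0
RT = 295 + 195 * 5.0
= 295 + 975.0
= 1270.0 ms


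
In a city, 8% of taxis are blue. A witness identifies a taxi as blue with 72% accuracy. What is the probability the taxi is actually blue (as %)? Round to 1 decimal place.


P(blue | says blue) = P(says blue | blue)*P(blue) / [P(says blue | blue)*P(blue) + P(says blue | not blue)*P(not blue)]
Numerator = 0.72 * 0.08 = 0.0576
False identification = 0.28 * 0.92 = 0.2576
P = 0.0576 / (0.0576 + 0.2576)
= 0.0576 / 0.3152
As percentage = 18.3


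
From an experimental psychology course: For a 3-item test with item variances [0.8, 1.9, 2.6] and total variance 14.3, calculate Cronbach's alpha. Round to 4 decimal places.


alpha = (k/(k-1)) * (1 - sum(s_i^2)/s_total^2)
sum(item variances) = 5.3
k/(k-1) = 3/2 = 1.5
1 - 5.3/14.3 = 1 - 0.370629 = 0.629371
alpha = 1.5 * 0.629371
= 0.9441


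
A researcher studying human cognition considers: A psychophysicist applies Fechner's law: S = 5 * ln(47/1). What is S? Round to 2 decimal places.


S = 5 * ln(47/1)
I/I0 = 47.0
ln(47.0) = 3.8501
S = 5 * 3.8501
= 19.25


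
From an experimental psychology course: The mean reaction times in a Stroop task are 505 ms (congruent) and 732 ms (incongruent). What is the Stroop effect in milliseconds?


Stroop effect = RT(incongruent) - RT(congruent)
= 732 - 505
= 227 ms


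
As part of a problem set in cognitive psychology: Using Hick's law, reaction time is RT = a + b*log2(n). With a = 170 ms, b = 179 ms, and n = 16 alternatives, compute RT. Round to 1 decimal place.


RT = 170 + 179 * log2(16)
log2(16) = 4.0
RT = 170 + 179 * 4.0
= 170 + 716.0
= 886.0 ms


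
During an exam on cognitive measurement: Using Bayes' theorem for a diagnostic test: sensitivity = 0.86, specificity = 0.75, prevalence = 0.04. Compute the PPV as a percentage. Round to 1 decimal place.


PPV = (sens * prev) / (sens * prev + (1-spec) * (1-prev))
Numerator = 0.86 * 0.04 = 0.0344
P(positive and no disease) = (1 - spec) * (1 - prev) = (1 - 0.75) * (1 - 0.04) = 0.24
Denominator = 0.0344 + 0.24 = 0.2744
PPV = 0.0344 / 0.2744 = 0.125364
As percentage = 12.5


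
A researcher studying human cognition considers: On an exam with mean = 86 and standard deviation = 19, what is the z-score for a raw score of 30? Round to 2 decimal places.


z = (X - mu) / sigma
= (30 - 86) / 19
= -56 / 19
= -2.95


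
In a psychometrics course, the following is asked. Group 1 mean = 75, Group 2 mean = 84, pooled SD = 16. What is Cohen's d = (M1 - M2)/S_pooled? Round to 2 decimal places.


Cohen's d = (M1 - M2) / S_pooled
= (75 - 84) / 16
= -9 / 16
= -0.56


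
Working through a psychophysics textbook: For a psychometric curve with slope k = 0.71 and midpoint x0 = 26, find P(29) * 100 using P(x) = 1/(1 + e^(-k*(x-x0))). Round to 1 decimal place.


P(x) = 1/(1 + e^(-0.71*(29 - 26)))
Exponent = -0.71 * 3 = -2.13
e^(-2.13) = 0.118837
P = 1/(1 + 0.118837) = 0.893785
Percentage = 89.4


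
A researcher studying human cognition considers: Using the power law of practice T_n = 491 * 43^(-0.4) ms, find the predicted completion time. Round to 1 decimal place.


T_n = 491 * 43^(-0.4)
43^(-0.4) = 0.222133
T_n = 491 * 0.222133
= 109.1 ms


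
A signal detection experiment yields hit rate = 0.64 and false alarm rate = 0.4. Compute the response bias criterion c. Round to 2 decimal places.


c = -0.5 * (z(HR) + z(FAR))
z(0.64) = 0.3585
z(0.4) = -0.2533
c = -0.5 * (0.3585 + -0.2533)
= -0.5 * 0.1052
= -0.05


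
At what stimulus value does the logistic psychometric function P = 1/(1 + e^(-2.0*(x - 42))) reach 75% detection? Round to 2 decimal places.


At P = 0.75: 0.75 = 1/(1 + e^(-k*(x-x0)))
Solving: e^(-k*(x-x0)) = 1/3
x = x0 + ln(3)/k
ln(3) = 1.0986
x = 42 + 1.0986/2.0
= 42 + 0.5493
= 42.55


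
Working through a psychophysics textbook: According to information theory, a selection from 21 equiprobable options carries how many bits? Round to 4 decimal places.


H = log2(n)
H = log2(21)
= 4.3923


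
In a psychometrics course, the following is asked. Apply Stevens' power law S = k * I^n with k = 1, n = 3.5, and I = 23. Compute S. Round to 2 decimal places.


S = 1 * 23^3.5
23^3.5 = 58350.8821
S = 1 * 58350.8821
= 58350.88


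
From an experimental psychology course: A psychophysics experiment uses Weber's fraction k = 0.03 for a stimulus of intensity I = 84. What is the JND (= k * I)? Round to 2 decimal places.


JND = k * I
JND = 0.03 * 84
= 2.52


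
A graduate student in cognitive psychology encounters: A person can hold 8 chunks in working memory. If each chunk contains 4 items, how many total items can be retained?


Total items = chunks * items_per_chunk
= 8 * 4
= 32


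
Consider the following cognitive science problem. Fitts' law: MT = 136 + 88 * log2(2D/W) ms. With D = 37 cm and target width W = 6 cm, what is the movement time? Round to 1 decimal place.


MT = 136 + 88 * log2(2*37/6)
2D/W = 12.333333
log2(12.333333) = 3.6245
MT = 136 + 88 * 3.6245
= 455.0 ms


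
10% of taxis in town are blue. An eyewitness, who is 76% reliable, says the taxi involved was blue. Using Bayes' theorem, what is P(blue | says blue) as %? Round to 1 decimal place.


P(blue | says blue) = P(says blue | blue)*P(blue) / [P(says blue | blue)*P(blue) + P(says blue | not blue)*P(not blue)]
Numerator = 0.76 * 0.1 = 0.076
False identification = 0.24 * 0.9 = 0.216
P = 0.076 / (0.076 + 0.216)
= 0.076 / 0.292
As percentage = 26.0


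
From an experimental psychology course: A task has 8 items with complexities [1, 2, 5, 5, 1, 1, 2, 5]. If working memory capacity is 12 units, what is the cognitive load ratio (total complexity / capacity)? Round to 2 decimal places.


Total complexity = 1 + 2 + 5 + 5 + 1 + 1 + 2 + 5 = 22
Load = total / capacity = 22 / 12
= 1.83


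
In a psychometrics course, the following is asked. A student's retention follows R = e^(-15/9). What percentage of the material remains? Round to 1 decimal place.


R = e^(-t/S)
-t/S = -15/9 = -1.666667
R = e^(-1.666667) = 0.188876
Percentage = 0.188876 * 100
= 18.9


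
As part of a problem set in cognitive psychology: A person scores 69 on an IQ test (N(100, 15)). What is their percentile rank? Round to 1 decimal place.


z = (IQ - mean) / SD
z = (69 - 100) / 15 = -2.0667
Percentile = Phi(-2.0667) * 100
Phi(-2.0667) = 0.019381
= 1.9


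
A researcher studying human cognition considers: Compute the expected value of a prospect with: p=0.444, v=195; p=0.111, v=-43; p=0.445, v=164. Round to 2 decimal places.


EU = sum(p_i * v_i)
0.444 * 195 = 86.58
0.111 * -43 = -4.773
0.445 * 164 = 72.98
EU = 86.58 + -4.773 + 72.98
= 154.79


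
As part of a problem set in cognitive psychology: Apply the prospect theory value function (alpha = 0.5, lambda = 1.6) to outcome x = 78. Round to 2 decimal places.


Since x = 78 >= 0, use v(x) = x^0.5
78^0.5 = 8.8318
v(78) = 8.83


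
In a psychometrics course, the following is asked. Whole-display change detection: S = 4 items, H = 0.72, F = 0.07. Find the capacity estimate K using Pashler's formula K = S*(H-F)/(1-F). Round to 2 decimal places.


K = S * (H - F) / (1 - F)
H - F = 0.65
1 - F = 0.93
K = 4 * 0.65 / 0.93
= 2.80


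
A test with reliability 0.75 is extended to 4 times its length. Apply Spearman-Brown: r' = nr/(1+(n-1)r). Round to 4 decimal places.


r_new = n*r / (1 + (n-1)*r)
Numerator = 4 * 0.75 = 3.0
Denominator = 1 + 3 * 0.75 = 3.25
r_new = 3.0 / 3.25
= 0.9231


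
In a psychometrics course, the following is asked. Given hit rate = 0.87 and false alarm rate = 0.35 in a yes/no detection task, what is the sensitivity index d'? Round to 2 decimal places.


d' = z(HR) - z(FAR)
z(0.87) = 1.1264
z(0.35) = -0.3853
d' = 1.1264 - -0.3853
= 1.51


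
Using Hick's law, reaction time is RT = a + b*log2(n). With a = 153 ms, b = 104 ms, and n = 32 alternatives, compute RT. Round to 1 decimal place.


RT = 153 + 104 * log2(32)
log2(32) = 5.0
RT = 153 + 104 * 5.0
= 153 + 520.0
= 673.0 ms


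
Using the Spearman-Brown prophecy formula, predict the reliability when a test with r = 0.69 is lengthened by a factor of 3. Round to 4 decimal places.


r_new = n*r / (1 + (n-1)*r)
Numerator = 3 * 0.69 = 2.07
Denominator = 1 + 2 * 0.69 = 2.38
r_new = 2.07 / 2.38
= 0.8697


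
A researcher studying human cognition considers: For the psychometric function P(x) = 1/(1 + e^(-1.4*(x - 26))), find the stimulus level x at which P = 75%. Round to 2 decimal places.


At P = 0.75: 0.75 = 1/(1 + e^(-k*(x-x0)))
Solving: e^(-k*(x-x0)) = 1/3
x = x0 + ln(3)/k
ln(3) = 1.0986
x = 26 + 1.0986/1.4
= 26 + 0.7847
= 26.78


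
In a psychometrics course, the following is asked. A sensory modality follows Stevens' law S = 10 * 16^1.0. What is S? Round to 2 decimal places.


S = 10 * 16^1.0
16^1.0 = 16.0
S = 10 * 16.0
= 160.00


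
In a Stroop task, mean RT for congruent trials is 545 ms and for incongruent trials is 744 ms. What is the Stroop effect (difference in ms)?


Stroop effect = RT(incongruent) - RT(congruent)
= 744 - 545
= 199 ms


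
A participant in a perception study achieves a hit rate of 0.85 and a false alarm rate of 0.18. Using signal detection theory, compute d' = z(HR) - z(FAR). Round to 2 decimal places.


d' = z(HR) - z(FAR)
z(0.85) = 1.0364
z(0.18) = -0.9154
d' = 1.0364 - -0.9154
= 1.95


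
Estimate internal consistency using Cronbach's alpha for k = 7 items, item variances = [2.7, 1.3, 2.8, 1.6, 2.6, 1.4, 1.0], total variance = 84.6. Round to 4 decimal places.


alpha = (k/(k-1)) * (1 - sum(s_i^2)/s_total^2)
sum(item variances) = 13.4
k/(k-1) = 7/6 = 1.166667
1 - 13.4/84.6 = 1 - 0.158392 = 0.841608
alpha = 1.166667 * 0.841608
= 0.9819


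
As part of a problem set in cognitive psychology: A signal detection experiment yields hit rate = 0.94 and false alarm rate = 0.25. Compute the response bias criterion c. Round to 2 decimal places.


c = -0.5 * (z(HR) + z(FAR))
z(0.94) = 1.5548
z(0.25) = -0.6745
c = -0.5 * (1.5548 + -0.6745)
= -0.5 * 0.8803
= -0.44


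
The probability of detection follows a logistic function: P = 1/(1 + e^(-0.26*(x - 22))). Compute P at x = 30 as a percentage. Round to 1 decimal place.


P(x) = 1/(1 + e^(-0.26*(30 - 22)))
Exponent = -0.26 * 8 = -2.08
e^(-2.08) = 0.12493
P = 1/(1 + 0.12493) = 0.888944
Percentage = 88.9


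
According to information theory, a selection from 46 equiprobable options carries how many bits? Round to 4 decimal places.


H = log2(n)
H = log2(46)
= 5.5236


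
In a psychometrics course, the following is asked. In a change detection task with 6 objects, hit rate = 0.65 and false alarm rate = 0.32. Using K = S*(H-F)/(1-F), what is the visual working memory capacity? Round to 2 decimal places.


K = S * (H - F) / (1 - F)
H - F = 0.33
1 - F = 0.68
K = 6 * 0.33 / 0.68
= 2.91


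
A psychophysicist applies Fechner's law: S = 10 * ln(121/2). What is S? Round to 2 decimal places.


S = 10 * ln(121/2)
I/I0 = 60.5
ln(60.5) = 4.1026
S = 10 * 4.1026
= 41.03


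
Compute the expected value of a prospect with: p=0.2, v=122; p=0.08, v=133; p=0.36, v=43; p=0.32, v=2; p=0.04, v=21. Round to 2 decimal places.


EU = sum(p_i * v_i)
0.2 * 122 = 24.4
0.08 * 133 = 10.64
0.36 * 43 = 15.48
0.32 * 2 = 0.64
0.04 * 21 = 0.84
EU = 24.4 + 10.64 + 15.48 + 0.64 + 0.84
= 52.00


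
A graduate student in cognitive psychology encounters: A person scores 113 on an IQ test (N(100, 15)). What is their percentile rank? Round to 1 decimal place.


z = (IQ - mean) / SD
z = (113 - 100) / 15 = 0.8667
Percentile = Phi(0.8667) * 100
Phi(0.8667) = 0.806947
= 80.7


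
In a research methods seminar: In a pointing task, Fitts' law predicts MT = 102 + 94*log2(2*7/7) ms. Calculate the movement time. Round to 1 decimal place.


MT = 102 + 94 * log2(2*7/7)
2D/W = 2.0
log2(2.0) = 1.0
MT = 102 + 94 * 1.0
= 196.0 ms


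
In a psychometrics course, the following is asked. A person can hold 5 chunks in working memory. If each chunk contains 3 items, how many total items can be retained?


Total items = chunks * items_per_chunk
= 5 * 3
= 15


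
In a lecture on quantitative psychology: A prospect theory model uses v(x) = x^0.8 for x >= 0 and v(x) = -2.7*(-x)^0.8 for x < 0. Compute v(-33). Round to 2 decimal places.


Since x = -33 < 0, use v(x) = -lambda*(-x)^alpha
(-x) = 33
33^0.8 = 16.3988
v(-33) = -2.7 * 16.3988
= -44.28


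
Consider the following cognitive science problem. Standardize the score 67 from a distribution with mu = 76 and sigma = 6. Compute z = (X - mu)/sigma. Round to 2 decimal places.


z = (X - mu) / sigma
= (67 - 76) / 6
= -9 / 6
= -1.50


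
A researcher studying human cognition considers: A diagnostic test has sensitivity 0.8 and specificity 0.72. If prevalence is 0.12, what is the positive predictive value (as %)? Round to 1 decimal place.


PPV = (sens * prev) / (sens * prev + (1-spec) * (1-prev))
Numerator = 0.8 * 0.12 = 0.096
P(positive and no disease) = (1 - spec) * (1 - prev) = (1 - 0.72) * (1 - 0.12) = 0.2464
Denominator = 0.096 + 0.2464 = 0.3424
PPV = 0.096 / 0.3424 = 0.280374
As percentage = 28.0


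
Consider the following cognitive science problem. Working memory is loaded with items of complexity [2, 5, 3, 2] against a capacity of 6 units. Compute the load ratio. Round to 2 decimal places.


Total complexity = 2 + 5 + 3 + 2 = 12
Load = total / capacity = 12 / 6
= 2.00


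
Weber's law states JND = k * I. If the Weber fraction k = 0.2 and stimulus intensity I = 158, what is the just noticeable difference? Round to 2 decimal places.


JND = k * I
JND = 0.2 * 158
= 31.60


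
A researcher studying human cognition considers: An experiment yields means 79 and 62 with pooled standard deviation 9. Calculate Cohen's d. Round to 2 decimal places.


Cohen's d = (M1 - M2) / S_pooled
= (79 - 62) / 9
= 17 / 9
= 1.89


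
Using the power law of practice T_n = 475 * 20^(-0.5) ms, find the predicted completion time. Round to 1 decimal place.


T_n = 475 * 20^(-0.5)
20^(-0.5) = 0.223607
T_n = 475 * 0.223607
= 106.2 ms


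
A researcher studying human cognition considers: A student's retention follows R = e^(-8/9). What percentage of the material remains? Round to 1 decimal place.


R = e^(-t/S)
-t/S = -8/9 = -0.888889
R = e^(-0.888889) = 0.411112
Percentage = 0.411112 * 100
= 41.1


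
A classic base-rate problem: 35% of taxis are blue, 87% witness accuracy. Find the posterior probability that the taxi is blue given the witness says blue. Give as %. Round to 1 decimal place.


P(blue | says blue) = P(says blue | blue)*P(blue) / [P(says blue | blue)*P(blue) + P(says blue | not blue)*P(not blue)]
Numerator = 0.87 * 0.35 = 0.3045
False identification = 0.13 * 0.65 = 0.0845
P = 0.3045 / (0.3045 + 0.0845)
= 0.3045 / 0.389
As percentage = 78.3


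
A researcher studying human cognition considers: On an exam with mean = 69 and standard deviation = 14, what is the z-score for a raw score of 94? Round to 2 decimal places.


z = (X - mu) / sigma
= (94 - 69) / 14
= 25 / 14
= 1.79


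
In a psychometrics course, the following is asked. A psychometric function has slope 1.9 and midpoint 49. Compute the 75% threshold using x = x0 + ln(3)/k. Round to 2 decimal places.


At P = 0.75: 0.75 = 1/(1 + e^(-k*(x-x0)))
Solving: e^(-k*(x-x0)) = 1/3
x = x0 + ln(3)/k
ln(3) = 1.0986
x = 49 + 1.0986/1.9
= 49 + 0.5782
= 49.58


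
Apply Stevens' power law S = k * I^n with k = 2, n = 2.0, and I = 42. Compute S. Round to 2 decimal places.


S = 2 * 42^2.0
42^2.0 = 1764.0
S = 2 * 1764.0
= 3528.00


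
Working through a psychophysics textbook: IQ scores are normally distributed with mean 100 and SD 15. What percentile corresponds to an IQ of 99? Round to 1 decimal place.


z = (IQ - mean) / SD
z = (99 - 100) / 15 = -0.0667
Percentile = Phi(-0.0667) * 100
Phi(-0.0667) = 0.47341
= 47.3


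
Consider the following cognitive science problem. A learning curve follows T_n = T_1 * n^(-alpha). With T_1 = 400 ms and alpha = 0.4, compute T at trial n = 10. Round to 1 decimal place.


T_n = 400 * 10^(-0.4)
10^(-0.4) = 0.398107
T_n = 400 * 0.398107
= 159.2 ms


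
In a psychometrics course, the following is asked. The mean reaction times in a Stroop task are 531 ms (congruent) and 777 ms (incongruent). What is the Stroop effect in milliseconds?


Stroop effect = RT(incongruent) - RT(congruent)
= 777 - 531
= 246 ms


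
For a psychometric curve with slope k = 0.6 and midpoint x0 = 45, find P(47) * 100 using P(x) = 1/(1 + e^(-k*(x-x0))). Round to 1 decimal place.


P(x) = 1/(1 + e^(-0.6*(47 - 45)))
Exponent = -0.6 * 2 = -1.2
e^(-1.2) = 0.301194
P = 1/(1 + 0.301194) = 0.768525
Percentage = 76.9


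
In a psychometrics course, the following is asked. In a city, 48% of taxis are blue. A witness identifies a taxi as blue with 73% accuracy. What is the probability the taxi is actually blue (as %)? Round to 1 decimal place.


P(blue | says blue) = P(says blue | blue)*P(blue) / [P(says blue | blue)*P(blue) + P(says blue | not blue)*P(not blue)]
Numerator = 0.73 * 0.48 = 0.3504
False identification = 0.27 * 0.52 = 0.1404
P = 0.3504 / (0.3504 + 0.1404)
= 0.3504 / 0.4908
As percentage = 71.4


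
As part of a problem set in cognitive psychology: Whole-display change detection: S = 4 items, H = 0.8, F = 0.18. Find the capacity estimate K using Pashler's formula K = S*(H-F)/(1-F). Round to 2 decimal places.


K = S * (H - F) / (1 - F)
H - F = 0.62
1 - F = 0.82
K = 4 * 0.62 / 0.82
= 3.02


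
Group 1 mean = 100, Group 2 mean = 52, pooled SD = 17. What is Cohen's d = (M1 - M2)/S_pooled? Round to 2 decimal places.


Cohen's d = (M1 - M2) / S_pooled
= (100 - 52) / 17
= 48 / 17
= 2.82


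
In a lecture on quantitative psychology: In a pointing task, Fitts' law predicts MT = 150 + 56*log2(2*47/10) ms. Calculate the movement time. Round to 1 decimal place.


MT = 150 + 56 * log2(2*47/10)
2D/W = 9.4
log2(9.4) = 3.2327
MT = 150 + 56 * 3.2327
= 331.0 ms


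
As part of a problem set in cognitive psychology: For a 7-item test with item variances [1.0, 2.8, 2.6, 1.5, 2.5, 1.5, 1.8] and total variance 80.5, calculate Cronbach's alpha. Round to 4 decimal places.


alpha = (k/(k-1)) * (1 - sum(s_i^2)/s_total^2)
sum(item variances) = 13.7
k/(k-1) = 7/6 = 1.166667
1 - 13.7/80.5 = 1 - 0.170186 = 0.829814
alpha = 1.166667 * 0.829814
= 0.9681


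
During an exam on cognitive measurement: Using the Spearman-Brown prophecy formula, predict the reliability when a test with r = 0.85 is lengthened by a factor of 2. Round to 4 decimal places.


r_new = n*r / (1 + (n-1)*r)
Numerator = 2 * 0.85 = 1.7
Denominator = 1 + 1 * 0.85 = 1.85
r_new = 1.7 / 1.85
= 0.9189


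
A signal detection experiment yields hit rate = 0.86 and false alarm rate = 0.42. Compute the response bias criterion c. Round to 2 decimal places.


c = -0.5 * (z(HR) + z(FAR))
z(0.86) = 1.0803
z(0.42) = -0.2019
c = -0.5 * (1.0803 + -0.2019)
= -0.5 * 0.8784
= -0.44


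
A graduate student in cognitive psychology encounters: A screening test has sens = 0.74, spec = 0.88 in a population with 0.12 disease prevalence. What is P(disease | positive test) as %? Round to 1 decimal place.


PPV = (sens * prev) / (sens * prev + (1-spec) * (1-prev))
Numerator = 0.74 * 0.12 = 0.0888
P(positive and no disease) = (1 - spec) * (1 - prev) = (1 - 0.88) * (1 - 0.12) = 0.1056
Denominator = 0.0888 + 0.1056 = 0.1944
PPV = 0.0888 / 0.1944 = 0.45679
As percentage = 45.7


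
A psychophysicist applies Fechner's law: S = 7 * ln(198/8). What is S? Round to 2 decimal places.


S = 7 * ln(198/8)
I/I0 = 24.75
ln(24.75) = 3.2088
S = 7 * 3.2088
= 22.46


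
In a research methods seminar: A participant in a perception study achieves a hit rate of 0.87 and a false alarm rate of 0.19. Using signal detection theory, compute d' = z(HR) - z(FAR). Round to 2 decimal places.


d' = z(HR) - z(FAR)
z(0.87) = 1.1264
z(0.19) = -0.8779
d' = 1.1264 - -0.8779
= 2.00


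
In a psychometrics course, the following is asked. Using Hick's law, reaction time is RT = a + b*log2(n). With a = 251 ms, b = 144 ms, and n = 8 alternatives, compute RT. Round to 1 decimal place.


RT = 251 + 144 * log2(8)
log2(8) = 3.0
RT = 251 + 144 * 3.0
= 251 + 432.0
= 683.0 ms


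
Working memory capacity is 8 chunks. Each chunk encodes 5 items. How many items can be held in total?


Total items = chunks * items_per_chunk
= 8 * 5
= 40


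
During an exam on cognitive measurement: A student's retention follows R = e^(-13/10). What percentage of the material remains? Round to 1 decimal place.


R = e^(-t/S)
-t/S = -13/10 = -1.3
R = e^(-1.3) = 0.272532
Percentage = 0.272532 * 100
= 27.3


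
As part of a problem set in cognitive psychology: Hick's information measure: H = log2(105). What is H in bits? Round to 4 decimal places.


H = log2(n)
H = log2(105)
= 6.7142


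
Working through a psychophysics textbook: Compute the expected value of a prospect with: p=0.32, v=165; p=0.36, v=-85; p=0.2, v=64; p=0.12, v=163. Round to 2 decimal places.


EU = sum(p_i * v_i)
0.32 * 165 = 52.8
0.36 * -85 = -30.6
0.2 * 64 = 12.8
0.12 * 163 = 19.56
EU = 52.8 + -30.6 + 12.8 + 19.56
= 54.56


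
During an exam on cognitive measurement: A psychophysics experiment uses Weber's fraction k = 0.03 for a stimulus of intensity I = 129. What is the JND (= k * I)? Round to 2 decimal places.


JND = k * I
JND = 0.03 * 129
= 3.87


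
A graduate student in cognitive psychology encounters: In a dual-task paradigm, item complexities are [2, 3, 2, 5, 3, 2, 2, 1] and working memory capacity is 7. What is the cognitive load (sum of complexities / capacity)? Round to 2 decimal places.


Total complexity = 2 + 3 + 2 + 5 + 3 + 2 + 2 + 1 = 20
Load = total / capacity = 20 / 7
= 2.86


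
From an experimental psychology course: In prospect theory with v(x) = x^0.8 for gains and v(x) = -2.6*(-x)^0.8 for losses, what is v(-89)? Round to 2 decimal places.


Since x = -89 < 0, use v(x) = -lambda*(-x)^alpha
(-x) = 89
89^0.8 = 36.267
v(-89) = -2.6 * 36.267
= -94.29


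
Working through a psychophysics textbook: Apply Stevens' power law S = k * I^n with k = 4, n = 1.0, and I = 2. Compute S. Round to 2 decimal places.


S = 4 * 2^1.0
2^1.0 = 2.0
S = 4 * 2.0
= 8.00


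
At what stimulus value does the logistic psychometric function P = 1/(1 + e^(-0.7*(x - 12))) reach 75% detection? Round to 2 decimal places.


At P = 0.75: 0.75 = 1/(1 + e^(-k*(x-x0)))
Solving: e^(-k*(x-x0)) = 1/3
x = x0 + ln(3)/k
ln(3) = 1.0986
x = 12 + 1.0986/0.7
= 12 + 1.5694
= 13.57


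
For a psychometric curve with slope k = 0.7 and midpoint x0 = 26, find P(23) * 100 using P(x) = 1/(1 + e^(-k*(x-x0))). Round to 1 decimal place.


P(x) = 1/(1 + e^(-0.7*(23 - 26)))
Exponent = -0.7 * -3 = 2.1
e^(2.1) = 8.16617
P = 1/(1 + 8.16617) = 0.109097
Percentage = 10.9


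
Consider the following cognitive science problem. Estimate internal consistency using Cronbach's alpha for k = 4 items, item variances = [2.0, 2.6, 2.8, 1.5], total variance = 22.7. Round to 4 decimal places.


alpha = (k/(k-1)) * (1 - sum(s_i^2)/s_total^2)
sum(item variances) = 8.9
k/(k-1) = 4/3 = 1.333333
1 - 8.9/22.7 = 1 - 0.39207 = 0.60793
alpha = 1.333333 * 0.60793
= 0.8106


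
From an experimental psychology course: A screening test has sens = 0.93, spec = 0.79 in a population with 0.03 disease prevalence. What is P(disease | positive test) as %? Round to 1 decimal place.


PPV = (sens * prev) / (sens * prev + (1-spec) * (1-prev))
Numerator = 0.93 * 0.03 = 0.0279
P(positive and no disease) = (1 - spec) * (1 - prev) = (1 - 0.79) * (1 - 0.03) = 0.2037
Denominator = 0.0279 + 0.2037 = 0.2316
PPV = 0.0279 / 0.2316 = 0.120466
As percentage = 12.0


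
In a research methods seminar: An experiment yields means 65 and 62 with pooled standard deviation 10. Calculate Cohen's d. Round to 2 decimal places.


Cohen's d = (M1 - M2) / S_pooled
= (65 - 62) / 10
= 3 / 10
= 0.30


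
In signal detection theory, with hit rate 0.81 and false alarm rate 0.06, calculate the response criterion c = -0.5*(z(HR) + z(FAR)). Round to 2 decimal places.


c = -0.5 * (z(HR) + z(FAR))
z(0.81) = 0.8779
z(0.06) = -1.5548
c = -0.5 * (0.8779 + -1.5548)
= -0.5 * -0.6769
= 0.34


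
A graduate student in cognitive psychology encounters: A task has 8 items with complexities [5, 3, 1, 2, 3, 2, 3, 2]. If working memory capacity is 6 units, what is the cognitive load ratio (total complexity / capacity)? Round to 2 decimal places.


Total complexity = 5 + 3 + 1 + 2 + 3 + 2 + 3 + 2 = 21
Load = total / capacity = 21 / 6
= 3.50


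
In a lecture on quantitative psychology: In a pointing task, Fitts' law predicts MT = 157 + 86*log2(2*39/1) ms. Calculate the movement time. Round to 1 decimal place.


MT = 157 + 86 * log2(2*39/1)
2D/W = 78.0
log2(78.0) = 6.2854
MT = 157 + 86 * 6.2854
= 697.5 ms


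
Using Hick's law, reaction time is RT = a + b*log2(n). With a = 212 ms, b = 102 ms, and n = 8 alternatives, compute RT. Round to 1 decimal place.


RT = 212 + 102 * log2(8)
log2(8) = 3.0
RT = 212 + 102 * 3.0
= 212 + 306.0
= 518.0 ms


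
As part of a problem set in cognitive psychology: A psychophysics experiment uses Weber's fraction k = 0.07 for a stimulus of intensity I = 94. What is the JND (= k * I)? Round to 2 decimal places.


JND = k * I
JND = 0.07 * 94
= 6.58


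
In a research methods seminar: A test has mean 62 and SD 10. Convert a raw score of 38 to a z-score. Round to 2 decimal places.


z = (X - mu) / sigma
= (38 - 62) / 10
= -24 / 10
= -2.40


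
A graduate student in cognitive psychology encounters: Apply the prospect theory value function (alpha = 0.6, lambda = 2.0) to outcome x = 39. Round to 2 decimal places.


Since x = 39 >= 0, use v(x) = x^0.6
39^0.6 = 9.0082
v(39) = 9.01


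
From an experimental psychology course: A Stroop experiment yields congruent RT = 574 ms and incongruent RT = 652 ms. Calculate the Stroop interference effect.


Stroop effect = RT(incongruent) - RT(congruent)
= 652 - 574
= 78 ms


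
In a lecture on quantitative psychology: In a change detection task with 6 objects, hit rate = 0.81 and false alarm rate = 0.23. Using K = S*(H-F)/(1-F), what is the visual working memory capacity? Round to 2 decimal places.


K = S * (H - F) / (1 - F)
H - F = 0.58
1 - F = 0.77
K = 6 * 0.58 / 0.77
= 4.52


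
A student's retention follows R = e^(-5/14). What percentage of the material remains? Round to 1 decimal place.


R = e^(-t/S)
-t/S = -5/14 = -0.357143
R = e^(-0.357143) = 0.699672
Percentage = 0.699672 * 100
= 70.0


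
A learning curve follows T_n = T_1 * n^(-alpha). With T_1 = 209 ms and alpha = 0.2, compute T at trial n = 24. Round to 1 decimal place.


T_n = 209 * 24^(-0.2)
24^(-0.2) = 0.529612
T_n = 209 * 0.529612
= 110.7 ms


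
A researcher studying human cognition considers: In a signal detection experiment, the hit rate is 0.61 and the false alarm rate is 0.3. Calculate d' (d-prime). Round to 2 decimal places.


d' = z(HR) - z(FAR)
z(0.61) = 0.2793
z(0.3) = -0.5244
d' = 0.2793 - -0.5244
= 0.80


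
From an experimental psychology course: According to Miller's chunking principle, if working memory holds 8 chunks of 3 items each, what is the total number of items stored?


Total items = chunks * items_per_chunk
= 8 * 3
= 24


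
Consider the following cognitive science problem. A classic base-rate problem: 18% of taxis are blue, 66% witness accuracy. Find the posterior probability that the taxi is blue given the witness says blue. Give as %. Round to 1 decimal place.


P(blue | says blue) = P(says blue | blue)*P(blue) / [P(says blue | blue)*P(blue) + P(says blue | not blue)*P(not blue)]
Numerator = 0.66 * 0.18 = 0.1188
False identification = 0.34 * 0.82 = 0.2788
P = 0.1188 / (0.1188 + 0.2788)
= 0.1188 / 0.3976
As percentage = 29.9


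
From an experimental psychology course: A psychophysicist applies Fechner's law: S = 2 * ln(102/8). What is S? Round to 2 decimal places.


S = 2 * ln(102/8)
I/I0 = 12.75
ln(12.75) = 2.5455
S = 2 * 2.5455
= 5.09


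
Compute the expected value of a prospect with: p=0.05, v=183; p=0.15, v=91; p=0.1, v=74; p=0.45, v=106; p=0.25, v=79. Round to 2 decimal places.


EU = sum(p_i * v_i)
0.05 * 183 = 9.15
0.15 * 91 = 13.65
0.1 * 74 = 7.4
0.45 * 106 = 47.7
0.25 * 79 = 19.75
EU = 9.15 + 13.65 + 7.4 + 47.7 + 19.75
= 97.65


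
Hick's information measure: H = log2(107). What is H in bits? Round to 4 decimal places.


H = log2(n)
H = log2(107)
= 6.7415


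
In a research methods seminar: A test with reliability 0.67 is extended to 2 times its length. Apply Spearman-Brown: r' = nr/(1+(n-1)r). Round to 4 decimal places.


r_new = n*r / (1 + (n-1)*r)
Numerator = 2 * 0.67 = 1.34
Denominator = 1 + 1 * 0.67 = 1.67
r_new = 1.34 / 1.67
= 0.8024


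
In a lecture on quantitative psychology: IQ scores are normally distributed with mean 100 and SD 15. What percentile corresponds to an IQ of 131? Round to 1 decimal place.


z = (IQ - mean) / SD
z = (131 - 100) / 15 = 2.0667
Percentile = Phi(2.0667) * 100
Phi(2.0667) = 0.980619
= 98.1


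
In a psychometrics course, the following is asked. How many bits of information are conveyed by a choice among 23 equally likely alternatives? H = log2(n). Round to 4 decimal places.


H = log2(n)
H = log2(23)
= 4.5236


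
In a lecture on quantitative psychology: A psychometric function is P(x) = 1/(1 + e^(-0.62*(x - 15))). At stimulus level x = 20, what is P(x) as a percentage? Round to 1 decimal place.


P(x) = 1/(1 + e^(-0.62*(20 - 15)))
Exponent = -0.62 * 5 = -3.1
e^(-3.1) = 0.045049
P = 1/(1 + 0.045049) = 0.956893
Percentage = 95.7


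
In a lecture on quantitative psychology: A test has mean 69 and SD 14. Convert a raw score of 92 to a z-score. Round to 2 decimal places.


z = (X - mu) / sigma
= (92 - 69) / 14
= 23 / 14
= 1.64


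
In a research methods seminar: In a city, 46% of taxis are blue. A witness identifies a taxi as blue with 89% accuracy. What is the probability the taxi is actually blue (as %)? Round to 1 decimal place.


P(blue | says blue) = P(says blue | blue)*P(blue) / [P(says blue | blue)*P(blue) + P(says blue | not blue)*P(not blue)]
Numerator = 0.89 * 0.46 = 0.4094
False identification = 0.11 * 0.54 = 0.0594
P = 0.4094 / (0.4094 + 0.0594)
= 0.4094 / 0.4688
As percentage = 87.3


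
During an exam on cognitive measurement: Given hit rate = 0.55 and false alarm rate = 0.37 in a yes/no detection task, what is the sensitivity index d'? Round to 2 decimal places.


d' = z(HR) - z(FAR)
z(0.55) = 0.1257
z(0.37) = -0.3319
d' = 0.1257 - -0.3319
= 0.46


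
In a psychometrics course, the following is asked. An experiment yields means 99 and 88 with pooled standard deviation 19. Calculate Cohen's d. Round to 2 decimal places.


Cohen's d = (M1 - M2) / S_pooled
= (99 - 88) / 19
= 11 / 19
= 0.58


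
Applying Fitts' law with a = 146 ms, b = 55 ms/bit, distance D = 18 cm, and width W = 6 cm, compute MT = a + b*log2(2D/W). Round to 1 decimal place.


MT = 146 + 55 * log2(2*18/6)
2D/W = 6.0
log2(6.0) = 2.585
MT = 146 + 55 * 2.585
= 288.2 ms


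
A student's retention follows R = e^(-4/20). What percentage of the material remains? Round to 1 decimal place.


R = e^(-t/S)
-t/S = -4/20 = -0.2
R = e^(-0.2) = 0.818731
Percentage = 0.818731 * 100
= 81.9


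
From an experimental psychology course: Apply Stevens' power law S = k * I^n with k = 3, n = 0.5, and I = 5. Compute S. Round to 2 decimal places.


S = 3 * 5^0.5
5^0.5 = 2.2361
S = 3 * 2.2361
= 6.71


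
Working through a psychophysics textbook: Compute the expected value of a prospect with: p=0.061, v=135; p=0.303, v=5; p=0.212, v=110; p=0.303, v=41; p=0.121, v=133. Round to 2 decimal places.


EU = sum(p_i * v_i)
0.061 * 135 = 8.235
0.303 * 5 = 1.515
0.212 * 110 = 23.32
0.303 * 41 = 12.423
0.121 * 133 = 16.093
EU = 8.235 + 1.515 + 23.32 + 12.423 + 16.093
= 61.59


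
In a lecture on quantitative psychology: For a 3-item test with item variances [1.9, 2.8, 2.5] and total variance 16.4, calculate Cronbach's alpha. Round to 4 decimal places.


alpha = (k/(k-1)) * (1 - sum(s_i^2)/s_total^2)
sum(item variances) = 7.2
k/(k-1) = 3/2 = 1.5
1 - 7.2/16.4 = 1 - 0.439024 = 0.560976
alpha = 1.5 * 0.560976
= 0.8415


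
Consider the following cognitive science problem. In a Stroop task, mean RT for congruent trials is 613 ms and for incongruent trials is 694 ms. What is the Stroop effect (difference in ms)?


Stroop effect = RT(incongruent) - RT(congruent)
= 694 - 613
= 81 ms


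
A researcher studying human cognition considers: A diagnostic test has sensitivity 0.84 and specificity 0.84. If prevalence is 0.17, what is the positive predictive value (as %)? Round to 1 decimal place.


PPV = (sens * prev) / (sens * prev + (1-spec) * (1-prev))
Numerator = 0.84 * 0.17 = 0.1428
P(positive and no disease) = (1 - spec) * (1 - prev) = (1 - 0.84) * (1 - 0.17) = 0.1328
Denominator = 0.1428 + 0.1328 = 0.2756
PPV = 0.1428 / 0.2756 = 0.518142
As percentage = 51.8


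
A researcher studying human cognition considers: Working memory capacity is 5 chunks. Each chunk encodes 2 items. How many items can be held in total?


Total items = chunks * items_per_chunk
= 5 * 2
= 10


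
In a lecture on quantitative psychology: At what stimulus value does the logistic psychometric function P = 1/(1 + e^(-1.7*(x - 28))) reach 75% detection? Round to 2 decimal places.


At P = 0.75: 0.75 = 1/(1 + e^(-k*(x-x0)))
Solving: e^(-k*(x-x0)) = 1/3
x = x0 + ln(3)/k
ln(3) = 1.0986
x = 28 + 1.0986/1.7
= 28 + 0.6462
= 28.65


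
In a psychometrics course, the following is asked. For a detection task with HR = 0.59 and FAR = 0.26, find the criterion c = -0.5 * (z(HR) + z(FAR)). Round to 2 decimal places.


c = -0.5 * (z(HR) + z(FAR))
z(0.59) = 0.2275
z(0.26) = -0.6433
c = -0.5 * (0.2275 + -0.6433)
= -0.5 * -0.4158
= 0.21


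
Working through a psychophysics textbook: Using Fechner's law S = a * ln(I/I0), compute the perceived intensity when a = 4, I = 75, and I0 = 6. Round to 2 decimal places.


S = 4 * ln(75/6)
I/I0 = 12.5
ln(12.5) = 2.5257
S = 4 * 2.5257
= 10.10


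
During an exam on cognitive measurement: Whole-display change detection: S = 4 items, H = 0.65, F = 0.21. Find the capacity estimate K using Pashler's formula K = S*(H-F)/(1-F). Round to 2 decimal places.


K = S * (H - F) / (1 - F)
H - F = 0.44
1 - F = 0.79
K = 4 * 0.44 / 0.79
= 2.23


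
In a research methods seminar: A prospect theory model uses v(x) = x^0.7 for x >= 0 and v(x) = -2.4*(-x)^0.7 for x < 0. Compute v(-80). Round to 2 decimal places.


Since x = -80 < 0, use v(x) = -lambda*(-x)^alpha
(-x) = 80
80^0.7 = 21.4864
v(-80) = -2.4 * 21.4864
= -51.57


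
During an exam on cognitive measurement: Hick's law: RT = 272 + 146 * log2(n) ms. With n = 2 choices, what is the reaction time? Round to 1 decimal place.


RT = 272 + 146 * log2(2)
log2(2) = 1.0
RT = 272 + 146 * 1.0
= 272 + 146.0
= 418.0 ms


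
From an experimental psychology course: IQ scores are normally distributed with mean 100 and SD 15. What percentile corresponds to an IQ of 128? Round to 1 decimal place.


z = (IQ - mean) / SD
z = (128 - 100) / 15 = 1.8667
Percentile = Phi(1.8667) * 100
Phi(1.8667) = 0.969028
= 96.9


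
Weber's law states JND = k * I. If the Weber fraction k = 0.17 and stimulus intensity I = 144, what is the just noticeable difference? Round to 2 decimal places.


JND = k * I
JND = 0.17 * 144
= 24.48


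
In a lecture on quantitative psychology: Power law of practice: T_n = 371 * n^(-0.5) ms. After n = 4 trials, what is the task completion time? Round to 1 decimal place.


T_n = 371 * 4^(-0.5)
4^(-0.5) = 0.5
T_n = 371 * 0.5
= 185.5 ms


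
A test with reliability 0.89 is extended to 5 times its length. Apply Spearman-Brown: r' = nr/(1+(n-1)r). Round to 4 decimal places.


r_new = n*r / (1 + (n-1)*r)
Numerator = 5 * 0.89 = 4.45
Denominator = 1 + 4 * 0.89 = 4.56
r_new = 4.45 / 4.56
= 0.9759


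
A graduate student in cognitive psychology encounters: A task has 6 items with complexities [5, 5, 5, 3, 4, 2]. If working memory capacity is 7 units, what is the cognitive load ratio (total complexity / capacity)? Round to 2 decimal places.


Total complexity = 5 + 5 + 5 + 3 + 4 + 2 = 24
Load = total / capacity = 24 / 7
= 3.43


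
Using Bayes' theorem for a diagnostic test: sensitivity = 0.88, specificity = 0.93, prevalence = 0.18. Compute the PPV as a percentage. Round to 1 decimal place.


PPV = (sens * prev) / (sens * prev + (1-spec) * (1-prev))
Numerator = 0.88 * 0.18 = 0.1584
P(positive and no disease) = (1 - spec) * (1 - prev) = (1 - 0.93) * (1 - 0.18) = 0.0574
Denominator = 0.1584 + 0.0574 = 0.2158
PPV = 0.1584 / 0.2158 = 0.734013
As percentage = 73.4


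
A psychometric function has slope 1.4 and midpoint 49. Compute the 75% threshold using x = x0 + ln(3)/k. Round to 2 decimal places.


At P = 0.75: 0.75 = 1/(1 + e^(-k*(x-x0)))
Solving: e^(-k*(x-x0)) = 1/3
x = x0 + ln(3)/k
ln(3) = 1.0986
x = 49 + 1.0986/1.4
= 49 + 0.7847
= 49.78


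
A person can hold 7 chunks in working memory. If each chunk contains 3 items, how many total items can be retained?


Total items = chunks * items_per_chunk
= 7 * 3
= 21


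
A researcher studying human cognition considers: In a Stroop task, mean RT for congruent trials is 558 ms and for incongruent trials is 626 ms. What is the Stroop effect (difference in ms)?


Stroop effect = RT(incongruent) - RT(congruent)
= 626 - 558
= 68 ms
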